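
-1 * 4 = -4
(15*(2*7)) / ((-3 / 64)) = -4480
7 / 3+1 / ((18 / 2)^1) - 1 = 13 / 9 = 1.44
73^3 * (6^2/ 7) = 2000658.86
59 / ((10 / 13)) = 767 / 10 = 76.70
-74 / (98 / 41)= -30.96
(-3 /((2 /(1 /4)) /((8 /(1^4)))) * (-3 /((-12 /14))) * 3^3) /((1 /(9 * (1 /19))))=-5103 /38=-134.29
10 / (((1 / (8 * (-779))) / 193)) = -12027760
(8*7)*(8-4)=224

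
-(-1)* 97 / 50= 97 / 50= 1.94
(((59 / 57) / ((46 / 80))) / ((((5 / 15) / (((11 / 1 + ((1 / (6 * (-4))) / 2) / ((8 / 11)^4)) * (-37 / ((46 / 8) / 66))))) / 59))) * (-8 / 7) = 15216410520245 / 9005696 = 1689642.92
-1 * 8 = -8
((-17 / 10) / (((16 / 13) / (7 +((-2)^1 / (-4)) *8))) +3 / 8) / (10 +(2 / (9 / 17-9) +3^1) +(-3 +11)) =-21339 / 29900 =-0.71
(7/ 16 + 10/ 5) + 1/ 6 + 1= 173/ 48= 3.60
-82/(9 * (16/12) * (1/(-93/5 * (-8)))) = -5084/5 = -1016.80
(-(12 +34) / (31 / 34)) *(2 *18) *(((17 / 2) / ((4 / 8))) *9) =-8614512 / 31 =-277887.48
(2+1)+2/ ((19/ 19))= 5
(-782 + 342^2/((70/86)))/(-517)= -5002082/18095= -276.43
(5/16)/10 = 0.03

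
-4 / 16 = -1 / 4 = -0.25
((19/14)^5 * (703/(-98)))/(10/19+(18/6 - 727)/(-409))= -13526961026287/940604696192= -14.38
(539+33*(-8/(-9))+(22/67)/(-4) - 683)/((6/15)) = -230645/804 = -286.87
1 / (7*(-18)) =-1 / 126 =-0.01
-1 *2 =-2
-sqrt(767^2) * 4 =-3068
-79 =-79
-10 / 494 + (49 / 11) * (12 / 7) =7.62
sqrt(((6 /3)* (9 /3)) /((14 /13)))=sqrt(273) /7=2.36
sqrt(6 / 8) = sqrt(3) / 2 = 0.87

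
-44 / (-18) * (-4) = -88 / 9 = -9.78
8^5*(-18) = -589824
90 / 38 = 45 / 19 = 2.37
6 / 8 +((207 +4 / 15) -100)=6481 / 60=108.02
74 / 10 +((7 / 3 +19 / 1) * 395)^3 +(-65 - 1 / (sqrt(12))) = 80779509752224 / 135 - sqrt(3) / 6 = 598366738905.07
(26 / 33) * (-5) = -130 / 33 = -3.94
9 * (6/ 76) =27/ 38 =0.71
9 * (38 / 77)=342 / 77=4.44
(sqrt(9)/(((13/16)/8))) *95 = 2806.15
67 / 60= 1.12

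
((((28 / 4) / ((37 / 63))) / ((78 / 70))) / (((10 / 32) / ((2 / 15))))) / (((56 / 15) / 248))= 145824 / 481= 303.17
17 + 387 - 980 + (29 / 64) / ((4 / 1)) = -147427 / 256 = -575.89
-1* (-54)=54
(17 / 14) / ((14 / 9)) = 153 / 196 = 0.78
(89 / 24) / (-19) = -89 / 456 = -0.20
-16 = -16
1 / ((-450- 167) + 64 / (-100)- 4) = -25 / 15541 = -0.00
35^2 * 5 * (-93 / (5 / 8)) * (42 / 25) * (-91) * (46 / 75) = 2136467424 / 25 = 85458696.96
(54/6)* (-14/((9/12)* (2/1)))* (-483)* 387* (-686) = -10771135704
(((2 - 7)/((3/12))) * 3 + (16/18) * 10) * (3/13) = -460/39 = -11.79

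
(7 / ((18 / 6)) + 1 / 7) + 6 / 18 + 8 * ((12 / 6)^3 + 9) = 2915 / 21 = 138.81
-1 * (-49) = 49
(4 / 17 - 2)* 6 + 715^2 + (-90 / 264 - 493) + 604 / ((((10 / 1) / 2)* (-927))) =1770659286443 / 3466980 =510720.94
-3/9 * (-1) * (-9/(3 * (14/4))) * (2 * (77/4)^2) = -847/4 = -211.75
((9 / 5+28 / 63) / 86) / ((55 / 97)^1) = 0.05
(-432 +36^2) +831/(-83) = 70881/83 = 853.99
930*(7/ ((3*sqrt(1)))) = 2170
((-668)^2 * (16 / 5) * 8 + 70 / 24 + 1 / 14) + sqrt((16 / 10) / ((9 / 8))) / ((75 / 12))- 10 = 32 * sqrt(5) / 375 + 4797797503 / 420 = 11423327.58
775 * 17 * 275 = 3623125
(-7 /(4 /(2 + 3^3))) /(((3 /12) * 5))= -203 /5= -40.60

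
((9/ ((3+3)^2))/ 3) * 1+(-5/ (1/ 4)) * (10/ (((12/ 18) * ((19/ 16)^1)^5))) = -3772397501/ 29713188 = -126.96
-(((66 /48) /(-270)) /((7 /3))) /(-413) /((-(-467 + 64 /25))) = -55 /4833705744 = -0.00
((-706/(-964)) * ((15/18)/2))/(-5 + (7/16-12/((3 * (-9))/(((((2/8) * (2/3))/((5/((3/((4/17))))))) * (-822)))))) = -17650/9244519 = -0.00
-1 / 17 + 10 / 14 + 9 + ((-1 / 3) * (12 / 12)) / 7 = 490 / 51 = 9.61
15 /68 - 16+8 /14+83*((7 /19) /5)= -411149 /45220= -9.09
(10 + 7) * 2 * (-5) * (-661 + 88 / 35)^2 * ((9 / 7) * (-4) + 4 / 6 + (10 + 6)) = -4370419111652 / 5145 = -849449778.75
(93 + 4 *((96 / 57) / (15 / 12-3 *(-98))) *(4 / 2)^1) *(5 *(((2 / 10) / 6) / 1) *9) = 139.57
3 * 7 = 21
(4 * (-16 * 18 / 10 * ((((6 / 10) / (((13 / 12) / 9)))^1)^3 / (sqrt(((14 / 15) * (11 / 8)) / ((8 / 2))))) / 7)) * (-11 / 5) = 78364164096 * sqrt(1155) / 336415625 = 7916.48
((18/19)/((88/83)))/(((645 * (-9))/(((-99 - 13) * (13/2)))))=15106/134805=0.11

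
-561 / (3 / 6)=-1122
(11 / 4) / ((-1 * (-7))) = 11 / 28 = 0.39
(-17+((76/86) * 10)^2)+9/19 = 2163014/35131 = 61.57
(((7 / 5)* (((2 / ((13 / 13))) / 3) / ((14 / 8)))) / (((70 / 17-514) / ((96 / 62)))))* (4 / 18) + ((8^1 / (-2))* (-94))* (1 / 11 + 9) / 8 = 1291629412 / 3022965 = 427.27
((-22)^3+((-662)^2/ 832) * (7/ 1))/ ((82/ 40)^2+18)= -36196425/ 115453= -313.52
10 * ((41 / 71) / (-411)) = -410 / 29181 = -0.01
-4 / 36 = -0.11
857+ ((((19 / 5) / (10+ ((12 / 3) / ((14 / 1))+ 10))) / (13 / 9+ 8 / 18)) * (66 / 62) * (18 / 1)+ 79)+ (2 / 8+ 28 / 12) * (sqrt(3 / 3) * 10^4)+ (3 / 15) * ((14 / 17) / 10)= 75127489756 / 2806275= 26771.25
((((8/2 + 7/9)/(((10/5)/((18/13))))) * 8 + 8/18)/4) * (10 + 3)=787/9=87.44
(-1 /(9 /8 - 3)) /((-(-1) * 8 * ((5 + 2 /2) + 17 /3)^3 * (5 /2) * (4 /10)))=0.00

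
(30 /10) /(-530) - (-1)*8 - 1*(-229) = 125607 /530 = 236.99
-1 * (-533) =533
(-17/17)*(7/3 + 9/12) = -3.08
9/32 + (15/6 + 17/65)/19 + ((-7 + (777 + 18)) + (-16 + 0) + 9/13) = 773.12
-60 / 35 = -12 / 7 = -1.71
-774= -774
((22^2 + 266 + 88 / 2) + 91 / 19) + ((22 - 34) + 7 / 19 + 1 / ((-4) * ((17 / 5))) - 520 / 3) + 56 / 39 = 30998039 / 50388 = 615.19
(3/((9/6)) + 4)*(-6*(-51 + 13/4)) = 1719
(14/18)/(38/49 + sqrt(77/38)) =0.35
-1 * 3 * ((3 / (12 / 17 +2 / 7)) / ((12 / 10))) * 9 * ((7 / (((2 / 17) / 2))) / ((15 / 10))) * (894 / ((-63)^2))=-215305 / 177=-1216.41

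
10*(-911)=-9110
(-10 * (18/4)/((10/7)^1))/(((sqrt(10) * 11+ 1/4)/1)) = 14/2151 - 616 * sqrt(10)/2151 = -0.90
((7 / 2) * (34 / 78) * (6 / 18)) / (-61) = -119 / 14274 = -0.01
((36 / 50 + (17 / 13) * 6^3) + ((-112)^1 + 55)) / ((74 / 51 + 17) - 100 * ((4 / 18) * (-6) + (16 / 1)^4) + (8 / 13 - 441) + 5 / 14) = -52485426 / 1520829766825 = -0.00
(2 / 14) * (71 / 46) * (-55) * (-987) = 550605 / 46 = 11969.67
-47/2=-23.50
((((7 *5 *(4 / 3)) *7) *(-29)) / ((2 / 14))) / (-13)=198940 / 39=5101.03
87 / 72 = 29 / 24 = 1.21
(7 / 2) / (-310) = -7 / 620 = -0.01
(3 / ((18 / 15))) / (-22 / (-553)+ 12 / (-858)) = 79079 / 816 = 96.91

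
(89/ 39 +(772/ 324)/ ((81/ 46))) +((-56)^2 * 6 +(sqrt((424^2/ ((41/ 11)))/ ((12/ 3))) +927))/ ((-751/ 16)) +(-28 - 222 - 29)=-44581539374/ 64055043 - 3392 * sqrt(451)/ 30791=-698.33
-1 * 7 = -7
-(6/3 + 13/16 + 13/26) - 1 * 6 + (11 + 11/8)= 49/16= 3.06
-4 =-4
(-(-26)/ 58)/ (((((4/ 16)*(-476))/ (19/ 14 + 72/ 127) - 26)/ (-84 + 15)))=1022879/ 2905104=0.35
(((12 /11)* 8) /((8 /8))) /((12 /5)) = 40 /11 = 3.64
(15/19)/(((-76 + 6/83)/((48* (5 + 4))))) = -268920/59869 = -4.49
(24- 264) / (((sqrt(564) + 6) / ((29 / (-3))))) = -290 / 11 + 290*sqrt(141) / 33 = 77.99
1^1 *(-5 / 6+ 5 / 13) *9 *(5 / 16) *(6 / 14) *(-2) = 225 / 208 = 1.08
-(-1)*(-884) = -884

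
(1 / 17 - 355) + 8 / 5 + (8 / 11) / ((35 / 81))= -351.66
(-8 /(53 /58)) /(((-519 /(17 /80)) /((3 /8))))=493 /366760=0.00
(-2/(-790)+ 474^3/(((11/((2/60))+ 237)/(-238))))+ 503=-52971514102/1185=-44701699.66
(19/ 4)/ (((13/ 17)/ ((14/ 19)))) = 119/ 26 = 4.58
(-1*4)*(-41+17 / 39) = 6328 / 39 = 162.26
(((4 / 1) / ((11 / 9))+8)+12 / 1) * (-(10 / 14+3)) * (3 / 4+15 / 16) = -11232 / 77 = -145.87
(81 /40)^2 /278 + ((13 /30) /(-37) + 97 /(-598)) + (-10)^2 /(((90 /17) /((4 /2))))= 1666030451407 /44287401600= 37.62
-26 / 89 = -0.29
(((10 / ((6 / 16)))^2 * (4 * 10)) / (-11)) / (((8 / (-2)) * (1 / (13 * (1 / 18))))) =416000 / 891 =466.89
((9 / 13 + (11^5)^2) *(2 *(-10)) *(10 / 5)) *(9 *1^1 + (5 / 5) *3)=-161849529514560 / 13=-12449963808812.31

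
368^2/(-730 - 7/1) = -135424/737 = -183.75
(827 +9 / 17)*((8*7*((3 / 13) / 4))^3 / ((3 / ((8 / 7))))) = 397055232 / 37349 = 10630.95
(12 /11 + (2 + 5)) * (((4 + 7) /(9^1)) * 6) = 178 /3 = 59.33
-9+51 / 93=-262 / 31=-8.45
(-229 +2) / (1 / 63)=-14301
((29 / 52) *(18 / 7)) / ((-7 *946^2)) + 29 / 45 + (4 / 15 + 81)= 4202493307279 / 51305534280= 81.91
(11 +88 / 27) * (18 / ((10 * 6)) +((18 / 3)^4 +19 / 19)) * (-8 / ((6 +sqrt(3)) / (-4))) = 2905952 / 27 -1452976 * sqrt(3) / 81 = 76558.37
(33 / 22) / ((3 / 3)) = 3 / 2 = 1.50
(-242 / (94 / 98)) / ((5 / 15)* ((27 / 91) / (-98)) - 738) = 105749644 / 309330171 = 0.34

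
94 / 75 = 1.25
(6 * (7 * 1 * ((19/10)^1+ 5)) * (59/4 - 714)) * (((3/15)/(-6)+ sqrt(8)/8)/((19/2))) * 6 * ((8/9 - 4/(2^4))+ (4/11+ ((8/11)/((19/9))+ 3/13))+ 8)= 421867322891/10324600 - 1265601968673 * sqrt(2)/4129840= -392529.62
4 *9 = 36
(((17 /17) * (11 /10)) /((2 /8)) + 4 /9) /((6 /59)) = 6431 /135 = 47.64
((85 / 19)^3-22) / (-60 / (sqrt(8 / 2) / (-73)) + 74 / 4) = 926454 / 30296203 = 0.03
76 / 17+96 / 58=3020 / 493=6.13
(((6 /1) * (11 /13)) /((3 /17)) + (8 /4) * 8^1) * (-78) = -3492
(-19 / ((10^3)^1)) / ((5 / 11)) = -209 / 5000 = -0.04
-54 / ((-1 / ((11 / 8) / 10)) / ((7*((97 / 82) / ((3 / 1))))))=67221 / 3280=20.49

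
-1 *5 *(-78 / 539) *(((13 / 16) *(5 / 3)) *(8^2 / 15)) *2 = 13520 / 1617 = 8.36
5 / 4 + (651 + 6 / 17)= 44377 / 68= 652.60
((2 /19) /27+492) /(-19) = -252398 /9747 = -25.89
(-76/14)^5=-79235168/16807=-4714.41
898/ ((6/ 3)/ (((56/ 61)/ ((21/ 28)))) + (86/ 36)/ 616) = 622314/ 1135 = 548.29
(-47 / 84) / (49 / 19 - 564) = 893 / 896028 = 0.00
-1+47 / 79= -32 / 79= -0.41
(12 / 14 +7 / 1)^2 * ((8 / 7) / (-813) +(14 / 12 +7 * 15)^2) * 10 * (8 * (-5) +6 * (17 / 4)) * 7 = -337628829096625 / 478044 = -706271450.11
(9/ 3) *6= 18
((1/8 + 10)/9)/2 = 9/16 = 0.56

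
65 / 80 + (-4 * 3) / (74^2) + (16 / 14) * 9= 1701331 / 153328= 11.10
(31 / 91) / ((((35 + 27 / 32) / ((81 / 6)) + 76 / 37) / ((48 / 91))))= 23784192 / 623319151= 0.04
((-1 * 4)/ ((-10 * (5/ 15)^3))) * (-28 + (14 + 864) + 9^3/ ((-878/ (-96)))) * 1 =22039668/ 2195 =10040.85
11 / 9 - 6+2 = -25 / 9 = -2.78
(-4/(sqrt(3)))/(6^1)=-2* sqrt(3)/9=-0.38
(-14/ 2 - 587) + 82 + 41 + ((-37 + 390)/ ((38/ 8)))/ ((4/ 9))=-5772/ 19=-303.79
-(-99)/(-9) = -11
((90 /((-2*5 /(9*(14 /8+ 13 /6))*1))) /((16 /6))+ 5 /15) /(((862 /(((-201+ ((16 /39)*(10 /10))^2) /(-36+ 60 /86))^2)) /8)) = -1964922458580134725 /55143011849736096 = -35.63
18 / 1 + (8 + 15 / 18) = 161 / 6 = 26.83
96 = 96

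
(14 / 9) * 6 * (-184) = -5152 / 3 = -1717.33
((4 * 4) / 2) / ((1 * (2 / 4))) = 16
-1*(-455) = 455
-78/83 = -0.94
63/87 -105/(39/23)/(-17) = 27986/6409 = 4.37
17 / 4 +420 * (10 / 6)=2817 / 4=704.25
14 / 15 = 0.93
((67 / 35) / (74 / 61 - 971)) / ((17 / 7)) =-0.00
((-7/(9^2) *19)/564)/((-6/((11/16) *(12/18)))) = 1463/6578496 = 0.00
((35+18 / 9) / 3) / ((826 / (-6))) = -0.09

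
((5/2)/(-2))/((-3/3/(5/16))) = 25/64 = 0.39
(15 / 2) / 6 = 5 / 4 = 1.25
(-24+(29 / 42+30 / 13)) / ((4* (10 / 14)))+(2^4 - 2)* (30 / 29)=322657 / 45240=7.13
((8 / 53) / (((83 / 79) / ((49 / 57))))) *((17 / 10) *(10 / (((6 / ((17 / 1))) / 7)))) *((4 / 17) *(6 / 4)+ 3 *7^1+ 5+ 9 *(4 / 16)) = 895962305 / 752229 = 1191.08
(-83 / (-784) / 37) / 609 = 83 / 17665872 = 0.00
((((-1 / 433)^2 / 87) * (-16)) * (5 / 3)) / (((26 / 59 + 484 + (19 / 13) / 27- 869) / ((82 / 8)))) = 943410 / 21647369508979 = 0.00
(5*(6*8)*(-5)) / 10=-120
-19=-19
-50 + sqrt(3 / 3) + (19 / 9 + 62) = 136 / 9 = 15.11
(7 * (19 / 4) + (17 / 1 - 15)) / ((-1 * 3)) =-47 / 4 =-11.75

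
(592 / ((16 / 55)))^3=8427392875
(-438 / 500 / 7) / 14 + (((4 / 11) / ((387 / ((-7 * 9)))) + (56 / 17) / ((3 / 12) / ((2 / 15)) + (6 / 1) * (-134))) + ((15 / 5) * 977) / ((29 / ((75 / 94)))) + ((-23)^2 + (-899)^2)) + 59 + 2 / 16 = 2787485395390350534457 / 3446148891339000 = 808869.69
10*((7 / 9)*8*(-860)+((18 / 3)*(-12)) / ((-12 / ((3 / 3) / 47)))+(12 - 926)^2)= 3511090420 / 423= 8300450.17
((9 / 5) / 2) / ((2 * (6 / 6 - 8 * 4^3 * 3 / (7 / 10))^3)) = -3087 / 72378527839540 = -0.00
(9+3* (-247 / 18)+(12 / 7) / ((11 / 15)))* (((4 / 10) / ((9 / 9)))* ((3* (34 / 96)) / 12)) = -234277 / 221760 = -1.06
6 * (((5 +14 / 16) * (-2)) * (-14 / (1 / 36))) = 35532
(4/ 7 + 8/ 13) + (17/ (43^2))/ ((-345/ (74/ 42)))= 206673043/ 174148065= 1.19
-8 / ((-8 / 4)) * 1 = 4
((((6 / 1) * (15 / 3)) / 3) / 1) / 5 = 2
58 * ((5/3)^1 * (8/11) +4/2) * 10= 61480/33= 1863.03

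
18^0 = 1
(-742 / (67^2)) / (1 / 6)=-4452 / 4489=-0.99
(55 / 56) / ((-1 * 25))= -11 / 280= -0.04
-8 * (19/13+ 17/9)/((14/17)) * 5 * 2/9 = -38080/1053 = -36.16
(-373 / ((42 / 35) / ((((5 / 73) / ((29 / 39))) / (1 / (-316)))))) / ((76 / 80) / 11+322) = 4213781000 / 150008503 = 28.09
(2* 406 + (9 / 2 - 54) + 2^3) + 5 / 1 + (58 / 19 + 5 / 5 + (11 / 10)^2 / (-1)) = 1478851 / 1900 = 778.34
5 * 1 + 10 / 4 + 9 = 33 / 2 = 16.50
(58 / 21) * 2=116 / 21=5.52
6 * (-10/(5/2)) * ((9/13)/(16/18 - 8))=243/104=2.34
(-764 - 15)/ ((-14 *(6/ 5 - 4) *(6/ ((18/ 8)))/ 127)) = -1483995/ 1568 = -946.43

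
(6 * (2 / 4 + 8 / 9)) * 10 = 250 / 3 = 83.33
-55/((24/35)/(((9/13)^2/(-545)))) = 10395/147368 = 0.07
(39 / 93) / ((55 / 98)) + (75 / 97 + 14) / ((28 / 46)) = 57925187 / 2315390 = 25.02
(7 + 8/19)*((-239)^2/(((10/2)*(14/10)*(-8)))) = -8054061/1064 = -7569.61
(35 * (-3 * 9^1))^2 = 893025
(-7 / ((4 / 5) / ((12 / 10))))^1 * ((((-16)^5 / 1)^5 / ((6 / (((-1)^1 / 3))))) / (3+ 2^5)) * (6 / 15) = -633825300114114700748351602688 / 75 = -8451004001521529343311355000.00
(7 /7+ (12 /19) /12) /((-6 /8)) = -1.40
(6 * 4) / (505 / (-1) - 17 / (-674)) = -5392 / 113451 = -0.05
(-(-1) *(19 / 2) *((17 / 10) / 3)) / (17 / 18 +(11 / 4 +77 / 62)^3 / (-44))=-1847518656 / 172049545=-10.74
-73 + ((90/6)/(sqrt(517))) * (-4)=-73- 60 * sqrt(517)/517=-75.64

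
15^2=225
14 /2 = 7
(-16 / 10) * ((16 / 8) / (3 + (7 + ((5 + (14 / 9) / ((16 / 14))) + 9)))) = -576 / 4565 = -0.13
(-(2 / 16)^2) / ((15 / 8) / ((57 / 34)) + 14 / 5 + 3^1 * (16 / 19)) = -95 / 39184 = -0.00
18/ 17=1.06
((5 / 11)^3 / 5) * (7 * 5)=875 / 1331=0.66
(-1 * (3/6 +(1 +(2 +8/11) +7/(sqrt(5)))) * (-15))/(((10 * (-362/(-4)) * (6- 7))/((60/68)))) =-4185/67694- 63 * sqrt(5)/3077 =-0.11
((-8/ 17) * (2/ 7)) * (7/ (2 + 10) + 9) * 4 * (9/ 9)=-1840/ 357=-5.15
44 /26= 22 /13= 1.69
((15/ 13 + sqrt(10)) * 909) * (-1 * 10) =-9090 * sqrt(10) - 136350/ 13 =-39233.57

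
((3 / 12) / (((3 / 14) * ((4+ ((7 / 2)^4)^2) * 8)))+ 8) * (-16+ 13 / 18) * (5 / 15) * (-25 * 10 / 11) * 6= 34594978000 / 6227091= 5555.56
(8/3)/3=8/9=0.89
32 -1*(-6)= 38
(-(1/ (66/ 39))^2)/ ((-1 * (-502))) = -169/ 242968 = -0.00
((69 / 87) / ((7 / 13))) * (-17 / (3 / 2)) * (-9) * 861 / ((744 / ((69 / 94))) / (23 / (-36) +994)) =171412092709 / 1352096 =126775.09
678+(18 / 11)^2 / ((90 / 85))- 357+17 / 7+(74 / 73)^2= 1475900466 / 4513663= 326.99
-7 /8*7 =-49 /8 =-6.12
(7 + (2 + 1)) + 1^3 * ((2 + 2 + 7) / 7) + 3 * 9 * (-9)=-1620 / 7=-231.43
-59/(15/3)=-59/5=-11.80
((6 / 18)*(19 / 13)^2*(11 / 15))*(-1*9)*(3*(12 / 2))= -71478 / 845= -84.59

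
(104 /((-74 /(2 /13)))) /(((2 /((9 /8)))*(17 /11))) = -99 /1258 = -0.08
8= 8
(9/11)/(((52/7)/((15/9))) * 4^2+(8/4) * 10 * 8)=315/89056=0.00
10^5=100000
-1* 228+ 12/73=-16632/73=-227.84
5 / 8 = 0.62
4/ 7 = 0.57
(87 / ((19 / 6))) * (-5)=-2610 / 19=-137.37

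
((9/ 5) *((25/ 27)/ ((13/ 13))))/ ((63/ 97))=485/ 189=2.57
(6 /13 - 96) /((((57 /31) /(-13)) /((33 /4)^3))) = 230607729 /608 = 379289.03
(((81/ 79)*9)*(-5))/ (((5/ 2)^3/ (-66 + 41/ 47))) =17851752/ 92825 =192.32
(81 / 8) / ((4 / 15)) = 1215 / 32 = 37.97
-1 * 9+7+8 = 6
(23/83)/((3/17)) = 391/249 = 1.57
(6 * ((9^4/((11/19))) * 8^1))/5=5983632/55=108793.31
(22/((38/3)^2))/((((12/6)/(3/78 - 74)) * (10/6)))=-571131/187720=-3.04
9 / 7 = 1.29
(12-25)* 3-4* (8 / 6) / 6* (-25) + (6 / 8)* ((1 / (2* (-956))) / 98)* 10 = -56587687 / 3372768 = -16.78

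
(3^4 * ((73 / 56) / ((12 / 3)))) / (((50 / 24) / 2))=25.34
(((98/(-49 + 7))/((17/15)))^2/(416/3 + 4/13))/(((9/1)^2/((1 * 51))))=3185/165852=0.02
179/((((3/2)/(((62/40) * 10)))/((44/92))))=884.62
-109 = -109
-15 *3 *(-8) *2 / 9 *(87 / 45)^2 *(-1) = -13456 / 45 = -299.02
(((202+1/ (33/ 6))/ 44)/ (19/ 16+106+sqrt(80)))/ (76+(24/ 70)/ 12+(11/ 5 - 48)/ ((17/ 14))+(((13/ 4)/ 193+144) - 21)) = 280319400704/ 1047568385642911 - 52304494592 * sqrt(5)/ 5237841928214555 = 0.00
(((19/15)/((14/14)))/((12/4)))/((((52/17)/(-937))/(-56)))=4237114/585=7242.93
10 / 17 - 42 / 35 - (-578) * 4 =196468 / 85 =2311.39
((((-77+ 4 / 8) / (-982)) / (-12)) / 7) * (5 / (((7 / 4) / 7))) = -255 / 13748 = -0.02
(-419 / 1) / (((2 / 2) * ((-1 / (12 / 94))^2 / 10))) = -150840 / 2209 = -68.28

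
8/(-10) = -4/5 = -0.80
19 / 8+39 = 331 / 8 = 41.38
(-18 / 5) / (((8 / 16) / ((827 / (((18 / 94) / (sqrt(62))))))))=-155476 * sqrt(62) / 5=-244843.85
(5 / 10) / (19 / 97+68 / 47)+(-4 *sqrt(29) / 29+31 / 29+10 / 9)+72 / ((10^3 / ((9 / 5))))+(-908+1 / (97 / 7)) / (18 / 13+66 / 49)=-330.51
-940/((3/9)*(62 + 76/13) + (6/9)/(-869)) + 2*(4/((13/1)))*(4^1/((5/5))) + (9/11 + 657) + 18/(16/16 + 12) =16990658689/27399944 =620.10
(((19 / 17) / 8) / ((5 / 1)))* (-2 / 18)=-19 / 6120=-0.00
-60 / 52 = -15 / 13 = -1.15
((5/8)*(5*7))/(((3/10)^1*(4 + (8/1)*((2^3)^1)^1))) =1.07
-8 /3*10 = -80 /3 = -26.67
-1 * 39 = -39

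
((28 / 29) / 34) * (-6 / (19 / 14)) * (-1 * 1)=0.13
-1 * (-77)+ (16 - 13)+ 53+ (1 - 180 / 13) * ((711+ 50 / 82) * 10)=-48653031 / 533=-91281.48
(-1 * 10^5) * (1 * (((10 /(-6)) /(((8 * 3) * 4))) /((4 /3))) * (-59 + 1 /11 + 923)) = 148515625 /132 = 1125118.37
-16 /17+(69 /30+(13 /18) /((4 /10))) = 3.16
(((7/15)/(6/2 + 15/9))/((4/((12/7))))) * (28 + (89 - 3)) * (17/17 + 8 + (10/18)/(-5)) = 304/7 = 43.43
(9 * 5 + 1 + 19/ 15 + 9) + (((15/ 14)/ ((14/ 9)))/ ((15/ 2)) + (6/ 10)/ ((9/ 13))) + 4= 90001/ 1470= 61.23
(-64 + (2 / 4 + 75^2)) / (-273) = -1589 / 78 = -20.37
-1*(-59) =59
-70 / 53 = -1.32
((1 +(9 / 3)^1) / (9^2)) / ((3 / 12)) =16 / 81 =0.20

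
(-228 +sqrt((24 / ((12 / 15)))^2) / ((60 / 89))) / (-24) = 367 / 48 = 7.65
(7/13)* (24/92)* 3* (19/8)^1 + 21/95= 138831/113620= 1.22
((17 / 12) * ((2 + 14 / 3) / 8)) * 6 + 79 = 1033 / 12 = 86.08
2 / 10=0.20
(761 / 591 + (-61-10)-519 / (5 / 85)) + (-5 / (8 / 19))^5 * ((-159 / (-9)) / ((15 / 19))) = -307520423014897 / 58097664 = -5293163.30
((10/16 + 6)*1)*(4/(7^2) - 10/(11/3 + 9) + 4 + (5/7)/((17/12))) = 3184505/126616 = 25.15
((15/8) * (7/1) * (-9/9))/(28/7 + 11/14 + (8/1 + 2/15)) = -11025/10852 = -1.02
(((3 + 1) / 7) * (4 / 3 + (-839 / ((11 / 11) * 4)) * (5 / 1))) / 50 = -12569 / 1050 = -11.97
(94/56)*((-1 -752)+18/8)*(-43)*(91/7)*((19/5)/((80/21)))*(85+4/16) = 1533536907903/25600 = 59903785.46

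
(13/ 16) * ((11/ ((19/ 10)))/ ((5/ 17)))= 2431/ 152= 15.99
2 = 2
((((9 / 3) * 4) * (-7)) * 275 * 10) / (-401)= 231000 / 401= 576.06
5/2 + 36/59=367/118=3.11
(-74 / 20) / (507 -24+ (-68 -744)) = 37 / 3290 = 0.01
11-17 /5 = 38 /5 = 7.60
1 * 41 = 41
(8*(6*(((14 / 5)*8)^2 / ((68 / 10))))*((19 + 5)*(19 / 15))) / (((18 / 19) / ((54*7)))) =18258444288 / 425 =42961045.38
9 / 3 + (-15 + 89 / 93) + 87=7064 / 93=75.96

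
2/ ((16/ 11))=11/ 8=1.38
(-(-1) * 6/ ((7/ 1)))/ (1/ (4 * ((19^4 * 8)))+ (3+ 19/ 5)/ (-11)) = -1376189760/ 992524351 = -1.39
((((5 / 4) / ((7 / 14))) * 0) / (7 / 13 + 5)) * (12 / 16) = 0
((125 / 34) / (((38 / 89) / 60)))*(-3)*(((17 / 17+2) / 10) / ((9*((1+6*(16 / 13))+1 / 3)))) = -260325 / 43928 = -5.93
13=13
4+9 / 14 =65 / 14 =4.64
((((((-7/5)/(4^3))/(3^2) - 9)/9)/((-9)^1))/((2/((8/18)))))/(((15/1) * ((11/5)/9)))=2357/349920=0.01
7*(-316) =-2212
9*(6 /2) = 27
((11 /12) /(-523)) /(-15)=11 /94140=0.00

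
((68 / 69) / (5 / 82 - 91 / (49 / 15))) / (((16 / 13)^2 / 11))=-9070061 / 35228640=-0.26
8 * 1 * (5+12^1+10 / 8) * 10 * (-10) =-14600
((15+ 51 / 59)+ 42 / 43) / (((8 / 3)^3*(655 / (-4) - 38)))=-192267 / 43676992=-0.00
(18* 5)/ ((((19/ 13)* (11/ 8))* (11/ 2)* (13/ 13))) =18720/ 2299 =8.14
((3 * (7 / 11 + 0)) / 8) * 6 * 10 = 315 / 22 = 14.32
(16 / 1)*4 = 64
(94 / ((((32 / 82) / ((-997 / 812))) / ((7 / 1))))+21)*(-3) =5705193 / 928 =6147.84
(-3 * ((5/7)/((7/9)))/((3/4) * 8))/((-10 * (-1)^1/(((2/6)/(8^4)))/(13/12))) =-13/3211264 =-0.00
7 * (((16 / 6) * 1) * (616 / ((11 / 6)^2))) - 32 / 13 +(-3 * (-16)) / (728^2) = 1245625505 / 364364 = 3418.63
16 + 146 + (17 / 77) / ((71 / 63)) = 126675 / 781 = 162.20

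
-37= -37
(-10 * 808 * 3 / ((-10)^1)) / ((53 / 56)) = 135744 / 53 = 2561.21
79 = 79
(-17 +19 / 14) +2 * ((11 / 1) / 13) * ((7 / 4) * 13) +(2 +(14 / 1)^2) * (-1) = -1226 / 7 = -175.14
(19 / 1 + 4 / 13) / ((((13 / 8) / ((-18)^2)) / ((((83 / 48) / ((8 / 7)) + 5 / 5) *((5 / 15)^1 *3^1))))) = 6539805 / 676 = 9674.27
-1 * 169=-169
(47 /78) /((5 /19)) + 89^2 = 3090083 /390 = 7923.29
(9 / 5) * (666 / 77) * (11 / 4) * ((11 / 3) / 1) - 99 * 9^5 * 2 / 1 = -818408151 / 70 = -11691545.01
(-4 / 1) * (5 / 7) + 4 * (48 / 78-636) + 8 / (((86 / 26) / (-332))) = -13098268 / 3913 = -3347.37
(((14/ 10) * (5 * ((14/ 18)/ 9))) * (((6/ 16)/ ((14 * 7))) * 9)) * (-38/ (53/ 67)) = -1273/ 1272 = -1.00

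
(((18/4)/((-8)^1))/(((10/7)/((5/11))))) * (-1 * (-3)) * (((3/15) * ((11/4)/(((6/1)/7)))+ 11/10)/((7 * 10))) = -171/12800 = -0.01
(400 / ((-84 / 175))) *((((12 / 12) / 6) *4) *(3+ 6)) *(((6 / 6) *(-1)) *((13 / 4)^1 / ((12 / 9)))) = 24375 / 2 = 12187.50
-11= -11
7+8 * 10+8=95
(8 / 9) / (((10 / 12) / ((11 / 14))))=88 / 105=0.84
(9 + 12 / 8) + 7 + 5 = 45 / 2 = 22.50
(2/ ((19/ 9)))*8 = 144/ 19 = 7.58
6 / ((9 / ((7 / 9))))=14 / 27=0.52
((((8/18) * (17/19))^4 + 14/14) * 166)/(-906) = -0.19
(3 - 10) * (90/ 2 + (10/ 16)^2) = -317.73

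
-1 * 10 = -10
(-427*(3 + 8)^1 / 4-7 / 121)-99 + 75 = -1198.31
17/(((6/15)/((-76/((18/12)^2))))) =-12920/9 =-1435.56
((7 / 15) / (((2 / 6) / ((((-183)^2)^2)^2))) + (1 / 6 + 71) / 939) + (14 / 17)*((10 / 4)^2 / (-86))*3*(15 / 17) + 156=1232877408371495358094969327 / 700137180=1760908352805225053.32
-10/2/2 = -5/2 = -2.50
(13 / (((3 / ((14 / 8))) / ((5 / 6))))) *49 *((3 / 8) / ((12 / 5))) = 48.38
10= 10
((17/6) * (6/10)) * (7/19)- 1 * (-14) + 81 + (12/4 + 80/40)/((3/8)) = 62107/570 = 108.96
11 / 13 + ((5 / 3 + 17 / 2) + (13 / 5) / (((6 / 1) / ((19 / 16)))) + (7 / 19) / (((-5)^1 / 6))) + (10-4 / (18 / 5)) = 7104419 / 355680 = 19.97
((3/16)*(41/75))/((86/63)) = 2583/34400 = 0.08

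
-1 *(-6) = 6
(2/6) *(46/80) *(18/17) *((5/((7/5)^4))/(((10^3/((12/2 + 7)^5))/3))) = 384288255/1306144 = 294.22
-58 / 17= -3.41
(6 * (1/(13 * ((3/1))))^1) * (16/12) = 8/39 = 0.21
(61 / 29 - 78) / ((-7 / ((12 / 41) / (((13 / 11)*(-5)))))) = -290532 / 540995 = -0.54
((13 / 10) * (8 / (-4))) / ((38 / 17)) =-221 / 190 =-1.16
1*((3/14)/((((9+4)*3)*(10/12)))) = 3/455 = 0.01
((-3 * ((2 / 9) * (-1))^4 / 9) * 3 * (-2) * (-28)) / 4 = -224 / 6561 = -0.03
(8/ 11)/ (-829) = -8/ 9119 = -0.00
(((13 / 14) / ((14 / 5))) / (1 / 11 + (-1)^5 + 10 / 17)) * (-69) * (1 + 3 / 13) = 4301 / 49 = 87.78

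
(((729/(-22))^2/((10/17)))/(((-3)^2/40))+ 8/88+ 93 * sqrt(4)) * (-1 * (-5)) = 5131750/121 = 42411.16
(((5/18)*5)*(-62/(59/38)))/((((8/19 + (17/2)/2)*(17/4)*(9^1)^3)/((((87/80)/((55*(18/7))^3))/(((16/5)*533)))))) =-111316877/128872674116892763200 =-0.00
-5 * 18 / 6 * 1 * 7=-105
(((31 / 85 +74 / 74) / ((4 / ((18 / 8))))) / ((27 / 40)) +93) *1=4801 / 51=94.14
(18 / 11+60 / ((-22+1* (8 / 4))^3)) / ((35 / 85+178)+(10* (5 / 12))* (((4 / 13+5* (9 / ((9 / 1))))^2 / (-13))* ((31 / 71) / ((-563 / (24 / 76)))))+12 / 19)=0.01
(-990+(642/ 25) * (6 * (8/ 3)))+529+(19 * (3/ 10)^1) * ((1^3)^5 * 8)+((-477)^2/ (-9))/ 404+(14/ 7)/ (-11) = -7474647/ 111100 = -67.28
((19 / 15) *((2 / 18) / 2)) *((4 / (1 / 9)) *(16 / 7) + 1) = 11077 / 1890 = 5.86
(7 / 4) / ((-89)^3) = -7 / 2819876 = -0.00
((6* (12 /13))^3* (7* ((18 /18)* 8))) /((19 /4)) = 2002.91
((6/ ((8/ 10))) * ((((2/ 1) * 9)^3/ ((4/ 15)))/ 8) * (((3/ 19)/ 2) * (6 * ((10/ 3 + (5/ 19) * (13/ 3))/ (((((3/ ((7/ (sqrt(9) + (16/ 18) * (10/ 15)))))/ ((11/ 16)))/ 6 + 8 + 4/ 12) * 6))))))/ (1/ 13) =1130441437125/ 104551376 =10812.31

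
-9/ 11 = -0.82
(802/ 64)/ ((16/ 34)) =6817/ 256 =26.63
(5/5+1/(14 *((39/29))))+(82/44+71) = 221972/3003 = 73.92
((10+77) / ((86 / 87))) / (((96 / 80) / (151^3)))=43432826865 / 172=252516435.26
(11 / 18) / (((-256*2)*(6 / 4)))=-11 / 13824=-0.00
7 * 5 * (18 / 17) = 630 / 17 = 37.06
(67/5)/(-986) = -67/4930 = -0.01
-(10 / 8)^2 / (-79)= 25 / 1264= 0.02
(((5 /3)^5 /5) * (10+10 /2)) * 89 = 278125 /81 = 3433.64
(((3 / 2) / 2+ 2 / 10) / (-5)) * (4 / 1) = -19 / 25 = -0.76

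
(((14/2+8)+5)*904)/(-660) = -904/33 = -27.39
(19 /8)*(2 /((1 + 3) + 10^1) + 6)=817 /56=14.59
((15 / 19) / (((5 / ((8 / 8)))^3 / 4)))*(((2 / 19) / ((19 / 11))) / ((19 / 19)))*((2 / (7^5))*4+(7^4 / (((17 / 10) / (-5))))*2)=-1065335188896 / 48993665525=-21.74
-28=-28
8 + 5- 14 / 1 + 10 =9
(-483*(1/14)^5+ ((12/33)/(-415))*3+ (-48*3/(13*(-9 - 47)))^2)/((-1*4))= -2110118319/237098942080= -0.01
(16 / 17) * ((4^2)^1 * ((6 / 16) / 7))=96 / 119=0.81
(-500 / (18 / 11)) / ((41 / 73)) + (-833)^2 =255844291 / 369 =693344.96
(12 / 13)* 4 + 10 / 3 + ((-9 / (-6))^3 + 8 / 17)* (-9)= -27.58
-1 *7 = -7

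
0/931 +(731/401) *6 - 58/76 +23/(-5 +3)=-10099/7619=-1.33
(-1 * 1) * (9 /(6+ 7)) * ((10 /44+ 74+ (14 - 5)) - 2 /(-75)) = -57.64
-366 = -366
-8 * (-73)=584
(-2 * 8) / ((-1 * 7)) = 16 / 7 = 2.29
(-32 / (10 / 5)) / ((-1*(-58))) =-8 / 29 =-0.28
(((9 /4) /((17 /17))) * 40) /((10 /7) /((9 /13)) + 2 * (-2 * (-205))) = 567 /5179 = 0.11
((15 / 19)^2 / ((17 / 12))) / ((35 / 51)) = 1620 / 2527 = 0.64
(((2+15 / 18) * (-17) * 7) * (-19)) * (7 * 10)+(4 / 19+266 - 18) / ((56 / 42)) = 25571216 / 57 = 448617.82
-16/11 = -1.45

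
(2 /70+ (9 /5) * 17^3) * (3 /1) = 185712 /7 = 26530.29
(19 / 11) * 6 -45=-381 / 11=-34.64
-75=-75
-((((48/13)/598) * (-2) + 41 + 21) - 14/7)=-233172/3887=-59.99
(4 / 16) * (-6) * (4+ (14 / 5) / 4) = -141 / 20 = -7.05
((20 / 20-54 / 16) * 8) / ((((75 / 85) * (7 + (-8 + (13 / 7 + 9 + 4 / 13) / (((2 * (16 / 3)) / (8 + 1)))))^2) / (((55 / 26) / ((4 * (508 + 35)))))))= -4526522 / 15303192525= -0.00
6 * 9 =54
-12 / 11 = -1.09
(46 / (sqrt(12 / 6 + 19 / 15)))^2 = 31740 / 49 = 647.76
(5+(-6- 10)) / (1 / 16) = -176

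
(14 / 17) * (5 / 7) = 10 / 17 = 0.59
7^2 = 49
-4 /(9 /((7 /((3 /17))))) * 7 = -3332 /27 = -123.41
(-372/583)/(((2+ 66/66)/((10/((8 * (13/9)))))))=-1395/7579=-0.18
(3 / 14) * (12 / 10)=9 / 35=0.26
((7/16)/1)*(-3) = -21/16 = -1.31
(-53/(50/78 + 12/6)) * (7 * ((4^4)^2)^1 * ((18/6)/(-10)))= 1422360576/515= 2761865.20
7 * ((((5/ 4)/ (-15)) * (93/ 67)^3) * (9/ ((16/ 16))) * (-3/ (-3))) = -16891497/ 1203052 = -14.04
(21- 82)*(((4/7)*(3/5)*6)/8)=-549/35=-15.69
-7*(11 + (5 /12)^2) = -11263 /144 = -78.22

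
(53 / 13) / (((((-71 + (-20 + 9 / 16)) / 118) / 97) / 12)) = -116474496 / 18811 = -6191.83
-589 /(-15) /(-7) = -589 /105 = -5.61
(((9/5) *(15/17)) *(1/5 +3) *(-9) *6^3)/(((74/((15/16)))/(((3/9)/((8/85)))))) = -32805/74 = -443.31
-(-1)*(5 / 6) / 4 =5 / 24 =0.21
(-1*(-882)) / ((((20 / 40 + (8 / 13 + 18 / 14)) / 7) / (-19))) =-1123668 / 23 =-48855.13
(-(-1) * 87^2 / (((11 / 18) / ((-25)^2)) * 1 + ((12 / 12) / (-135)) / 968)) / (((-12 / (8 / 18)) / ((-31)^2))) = -4400654445000 / 15847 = -277696374.39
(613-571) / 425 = 42 / 425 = 0.10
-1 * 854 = -854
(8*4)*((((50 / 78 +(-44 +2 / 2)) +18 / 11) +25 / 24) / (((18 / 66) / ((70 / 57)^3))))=-62281940000 / 7222527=-8623.29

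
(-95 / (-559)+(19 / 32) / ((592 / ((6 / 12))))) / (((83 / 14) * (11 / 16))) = 0.04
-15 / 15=-1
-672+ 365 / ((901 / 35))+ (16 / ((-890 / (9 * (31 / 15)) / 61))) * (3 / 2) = -1380087301 / 2004725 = -688.42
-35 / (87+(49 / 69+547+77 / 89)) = -214935 / 3903068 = -0.06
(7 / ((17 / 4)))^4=7.36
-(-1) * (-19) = -19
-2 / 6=-1 / 3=-0.33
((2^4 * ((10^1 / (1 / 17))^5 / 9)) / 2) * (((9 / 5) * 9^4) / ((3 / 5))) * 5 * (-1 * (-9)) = 111788181324000000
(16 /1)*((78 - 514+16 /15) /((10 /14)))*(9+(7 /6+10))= -44206624 /225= -196473.88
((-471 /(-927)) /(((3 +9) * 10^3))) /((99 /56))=1099 /45886500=0.00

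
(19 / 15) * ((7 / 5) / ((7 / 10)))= 38 / 15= 2.53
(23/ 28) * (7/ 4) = 23/ 16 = 1.44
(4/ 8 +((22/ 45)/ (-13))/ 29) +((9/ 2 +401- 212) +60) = 4309088/ 16965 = 254.00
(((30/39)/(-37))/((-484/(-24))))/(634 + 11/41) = -492/302703401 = -0.00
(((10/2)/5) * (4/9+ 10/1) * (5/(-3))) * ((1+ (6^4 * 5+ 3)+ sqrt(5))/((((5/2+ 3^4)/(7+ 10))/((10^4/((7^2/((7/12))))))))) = -259035800000/94689 -39950000 * sqrt(5)/94689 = -2736591.69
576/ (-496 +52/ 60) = -8640/ 7427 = -1.16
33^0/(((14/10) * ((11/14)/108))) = 1080/11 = 98.18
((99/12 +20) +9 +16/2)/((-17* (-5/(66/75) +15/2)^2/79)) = -1730179/27200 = -63.61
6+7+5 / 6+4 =107 / 6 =17.83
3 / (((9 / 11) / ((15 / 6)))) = 55 / 6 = 9.17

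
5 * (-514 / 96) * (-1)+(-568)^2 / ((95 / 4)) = 62065883 / 4560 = 13610.94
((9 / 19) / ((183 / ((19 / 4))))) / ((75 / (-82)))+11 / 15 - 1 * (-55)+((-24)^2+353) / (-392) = 95677877 / 1793400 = 53.35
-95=-95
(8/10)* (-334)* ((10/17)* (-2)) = 5344/17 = 314.35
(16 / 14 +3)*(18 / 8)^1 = 261 / 28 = 9.32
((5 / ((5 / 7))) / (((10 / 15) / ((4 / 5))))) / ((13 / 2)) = 84 / 65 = 1.29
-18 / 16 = -9 / 8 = -1.12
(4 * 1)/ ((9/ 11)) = 44/ 9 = 4.89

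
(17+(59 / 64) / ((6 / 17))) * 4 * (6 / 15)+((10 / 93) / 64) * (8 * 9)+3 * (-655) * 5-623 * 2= -82133879 / 7440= -11039.50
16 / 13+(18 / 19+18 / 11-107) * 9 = -2549947 / 2717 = -938.52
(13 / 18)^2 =169 / 324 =0.52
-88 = -88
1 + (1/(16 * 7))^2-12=-137983/12544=-11.00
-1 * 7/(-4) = 7/4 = 1.75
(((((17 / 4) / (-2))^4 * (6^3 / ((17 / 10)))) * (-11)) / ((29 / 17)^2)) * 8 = -2108487645 / 26912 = -78347.49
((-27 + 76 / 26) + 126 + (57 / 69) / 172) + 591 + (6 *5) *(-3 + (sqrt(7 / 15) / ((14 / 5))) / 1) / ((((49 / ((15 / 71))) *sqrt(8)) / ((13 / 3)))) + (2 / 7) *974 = 325 *sqrt(2) *(-126 + sqrt(105)) / 97412 + 349633009 / 359996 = 970.67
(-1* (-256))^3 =16777216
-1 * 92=-92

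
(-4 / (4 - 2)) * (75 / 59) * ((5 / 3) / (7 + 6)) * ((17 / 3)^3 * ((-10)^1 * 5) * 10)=614125000 / 20709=29654.98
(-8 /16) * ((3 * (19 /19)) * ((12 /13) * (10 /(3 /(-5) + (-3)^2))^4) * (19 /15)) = -2968750 /842751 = -3.52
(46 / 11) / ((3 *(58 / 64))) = 1472 / 957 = 1.54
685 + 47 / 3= 2102 / 3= 700.67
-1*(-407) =407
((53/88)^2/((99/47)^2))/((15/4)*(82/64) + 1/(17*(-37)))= 7805991898/458603952147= 0.02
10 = 10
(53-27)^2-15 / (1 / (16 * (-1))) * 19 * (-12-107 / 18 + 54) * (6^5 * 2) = 2556956836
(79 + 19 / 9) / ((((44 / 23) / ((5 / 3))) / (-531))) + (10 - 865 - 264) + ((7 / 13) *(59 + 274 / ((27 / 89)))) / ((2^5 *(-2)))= -9550619359 / 247104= -38650.20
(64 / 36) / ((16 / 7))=7 / 9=0.78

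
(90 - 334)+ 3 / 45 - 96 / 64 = -7363 / 30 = -245.43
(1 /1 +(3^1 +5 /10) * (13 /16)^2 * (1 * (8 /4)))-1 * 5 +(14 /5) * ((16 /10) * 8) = 233351 /6400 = 36.46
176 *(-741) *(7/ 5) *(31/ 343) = -4042896/ 245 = -16501.62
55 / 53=1.04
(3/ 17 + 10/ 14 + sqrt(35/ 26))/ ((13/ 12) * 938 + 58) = 636/ 766955 + 3 * sqrt(910)/ 83785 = 0.00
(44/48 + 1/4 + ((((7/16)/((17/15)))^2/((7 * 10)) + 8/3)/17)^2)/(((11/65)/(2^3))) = 4409758362753185/78303046238208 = 56.32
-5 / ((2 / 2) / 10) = -50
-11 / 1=-11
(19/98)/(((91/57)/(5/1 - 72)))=-72561/8918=-8.14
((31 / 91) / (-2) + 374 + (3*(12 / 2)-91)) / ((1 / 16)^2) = 7008128 / 91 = 77012.40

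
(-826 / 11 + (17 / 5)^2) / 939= -17471 / 258225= -0.07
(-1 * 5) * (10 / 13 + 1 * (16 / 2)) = -570 / 13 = -43.85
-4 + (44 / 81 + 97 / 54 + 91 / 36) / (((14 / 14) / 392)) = 154222 / 81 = 1903.98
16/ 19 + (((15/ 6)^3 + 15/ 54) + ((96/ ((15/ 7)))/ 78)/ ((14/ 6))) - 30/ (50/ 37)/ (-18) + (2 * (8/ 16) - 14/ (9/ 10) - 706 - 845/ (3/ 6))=-212726089/ 88920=-2392.33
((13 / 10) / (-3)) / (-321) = 13 / 9630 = 0.00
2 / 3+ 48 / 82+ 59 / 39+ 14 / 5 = 44491 / 7995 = 5.56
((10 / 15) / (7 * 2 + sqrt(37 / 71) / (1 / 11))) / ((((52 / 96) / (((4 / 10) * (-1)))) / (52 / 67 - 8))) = 15395072 / 41106845 - 170368 * sqrt(2627) / 41106845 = 0.16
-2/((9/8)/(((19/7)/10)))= -152/315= -0.48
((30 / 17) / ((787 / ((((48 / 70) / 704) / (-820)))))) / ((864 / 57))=-19 / 108128007680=-0.00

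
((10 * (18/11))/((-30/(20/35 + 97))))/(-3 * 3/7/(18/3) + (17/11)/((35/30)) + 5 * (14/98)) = -29.17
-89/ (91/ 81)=-79.22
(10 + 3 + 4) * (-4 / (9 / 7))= -476 / 9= -52.89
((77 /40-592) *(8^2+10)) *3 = -2619933 /20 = -130996.65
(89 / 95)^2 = 7921 / 9025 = 0.88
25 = 25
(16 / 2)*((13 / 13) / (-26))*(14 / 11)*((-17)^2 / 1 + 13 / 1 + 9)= -17416 / 143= -121.79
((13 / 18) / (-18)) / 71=-13 / 23004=-0.00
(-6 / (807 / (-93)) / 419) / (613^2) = 186 / 42353299759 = 0.00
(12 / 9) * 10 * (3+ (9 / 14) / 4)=42.14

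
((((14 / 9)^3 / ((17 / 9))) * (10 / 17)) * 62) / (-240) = -0.30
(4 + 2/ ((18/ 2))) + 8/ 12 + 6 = 98/ 9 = 10.89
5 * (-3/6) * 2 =-5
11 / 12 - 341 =-4081 / 12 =-340.08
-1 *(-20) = 20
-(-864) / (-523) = -864 / 523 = -1.65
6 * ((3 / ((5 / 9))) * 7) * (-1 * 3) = -3402 / 5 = -680.40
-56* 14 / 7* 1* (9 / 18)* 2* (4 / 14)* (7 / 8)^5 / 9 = -16807 / 9216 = -1.82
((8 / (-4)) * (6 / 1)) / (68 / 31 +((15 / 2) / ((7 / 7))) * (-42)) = 372 / 9697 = 0.04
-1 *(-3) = 3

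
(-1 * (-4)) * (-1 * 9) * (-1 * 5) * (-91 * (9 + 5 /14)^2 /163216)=-10039185 /1142512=-8.79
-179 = -179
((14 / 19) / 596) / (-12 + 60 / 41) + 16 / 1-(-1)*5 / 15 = 39950785 / 2445984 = 16.33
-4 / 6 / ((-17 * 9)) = 2 / 459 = 0.00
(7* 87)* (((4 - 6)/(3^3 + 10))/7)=-174/37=-4.70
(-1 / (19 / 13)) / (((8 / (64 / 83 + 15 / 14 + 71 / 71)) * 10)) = -42939 / 1766240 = -0.02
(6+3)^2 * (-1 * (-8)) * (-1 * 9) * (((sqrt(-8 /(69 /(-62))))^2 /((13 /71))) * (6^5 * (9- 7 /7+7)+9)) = -614290718592 /23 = -26708292112.70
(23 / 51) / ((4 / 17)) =23 / 12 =1.92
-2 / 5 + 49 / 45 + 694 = 31261 / 45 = 694.69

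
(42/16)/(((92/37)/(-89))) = -69153/736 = -93.96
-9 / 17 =-0.53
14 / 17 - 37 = -615 / 17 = -36.18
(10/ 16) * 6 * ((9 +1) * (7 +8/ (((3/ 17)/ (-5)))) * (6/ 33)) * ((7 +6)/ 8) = -214175/ 88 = -2433.81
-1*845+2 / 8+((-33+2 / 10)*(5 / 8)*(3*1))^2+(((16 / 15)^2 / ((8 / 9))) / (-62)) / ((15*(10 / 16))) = 341484119 / 116250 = 2937.50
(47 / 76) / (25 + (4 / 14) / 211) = 69419 / 2806452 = 0.02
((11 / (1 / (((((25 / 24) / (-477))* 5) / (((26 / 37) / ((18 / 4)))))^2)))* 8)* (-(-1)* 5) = 1176484375 / 546878592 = 2.15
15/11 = 1.36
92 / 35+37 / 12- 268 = -110161 / 420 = -262.29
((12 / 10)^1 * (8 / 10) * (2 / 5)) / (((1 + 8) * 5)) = 16 / 1875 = 0.01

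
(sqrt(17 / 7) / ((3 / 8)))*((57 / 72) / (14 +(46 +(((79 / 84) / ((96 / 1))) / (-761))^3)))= 69697721239949279232*sqrt(119) / 13866178225632014006801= 0.05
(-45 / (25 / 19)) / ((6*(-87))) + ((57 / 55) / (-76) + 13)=83271 / 6380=13.05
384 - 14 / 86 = 16505 / 43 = 383.84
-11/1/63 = -11/63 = -0.17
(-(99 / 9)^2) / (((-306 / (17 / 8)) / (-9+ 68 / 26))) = -5.36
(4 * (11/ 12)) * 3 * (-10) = -110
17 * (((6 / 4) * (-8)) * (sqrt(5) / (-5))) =204 * sqrt(5) / 5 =91.23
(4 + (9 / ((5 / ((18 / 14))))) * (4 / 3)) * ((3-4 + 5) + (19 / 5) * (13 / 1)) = 66216 / 175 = 378.38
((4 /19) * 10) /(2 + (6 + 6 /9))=60 /247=0.24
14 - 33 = -19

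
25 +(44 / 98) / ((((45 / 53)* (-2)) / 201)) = -20686 / 735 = -28.14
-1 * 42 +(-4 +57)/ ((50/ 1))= -2047/ 50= -40.94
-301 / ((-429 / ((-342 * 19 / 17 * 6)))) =-1609.13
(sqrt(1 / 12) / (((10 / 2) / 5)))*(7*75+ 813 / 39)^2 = 25176608*sqrt(3) / 507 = 86010.19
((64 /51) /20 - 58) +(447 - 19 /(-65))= 389.36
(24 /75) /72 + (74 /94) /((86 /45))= 378667 /909450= 0.42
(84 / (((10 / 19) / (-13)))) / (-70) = 741 / 25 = 29.64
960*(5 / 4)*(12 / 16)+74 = 974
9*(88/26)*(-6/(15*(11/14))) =-1008/65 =-15.51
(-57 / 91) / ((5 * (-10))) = 57 / 4550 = 0.01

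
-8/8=-1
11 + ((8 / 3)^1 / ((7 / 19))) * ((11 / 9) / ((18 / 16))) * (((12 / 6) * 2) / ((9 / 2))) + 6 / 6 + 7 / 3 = 326437 / 15309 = 21.32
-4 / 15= -0.27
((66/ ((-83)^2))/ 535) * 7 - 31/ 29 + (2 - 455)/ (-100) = 3.46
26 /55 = 0.47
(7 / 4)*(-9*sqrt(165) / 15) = -21*sqrt(165) / 20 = -13.49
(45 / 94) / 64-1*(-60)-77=-102227 / 6016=-16.99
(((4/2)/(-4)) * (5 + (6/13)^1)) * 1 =-2.73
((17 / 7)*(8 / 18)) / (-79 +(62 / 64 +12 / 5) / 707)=-1098880 / 80423469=-0.01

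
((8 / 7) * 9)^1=72 / 7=10.29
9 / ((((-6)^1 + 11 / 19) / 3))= -513 / 103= -4.98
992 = 992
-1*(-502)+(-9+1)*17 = 366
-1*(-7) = 7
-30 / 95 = -6 / 19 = -0.32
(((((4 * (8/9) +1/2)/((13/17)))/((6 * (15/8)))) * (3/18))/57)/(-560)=-1241/504176400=-0.00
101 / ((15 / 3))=101 / 5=20.20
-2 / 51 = -0.04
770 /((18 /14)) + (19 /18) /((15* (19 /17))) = 161717 /270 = 598.95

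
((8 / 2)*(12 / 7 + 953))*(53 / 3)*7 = 1416796 / 3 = 472265.33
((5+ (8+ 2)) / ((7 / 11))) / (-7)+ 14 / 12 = -647 / 294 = -2.20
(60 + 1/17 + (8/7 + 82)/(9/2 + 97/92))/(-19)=-4562365/1155371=-3.95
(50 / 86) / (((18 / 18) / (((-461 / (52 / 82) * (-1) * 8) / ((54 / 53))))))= 50087650 / 15093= 3318.60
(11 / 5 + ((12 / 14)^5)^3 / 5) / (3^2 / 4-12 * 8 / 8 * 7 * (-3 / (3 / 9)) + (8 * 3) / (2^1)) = 0.00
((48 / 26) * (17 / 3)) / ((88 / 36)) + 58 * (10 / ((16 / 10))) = 104899 / 286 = 366.78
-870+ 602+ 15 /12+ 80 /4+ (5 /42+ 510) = 22123 /84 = 263.37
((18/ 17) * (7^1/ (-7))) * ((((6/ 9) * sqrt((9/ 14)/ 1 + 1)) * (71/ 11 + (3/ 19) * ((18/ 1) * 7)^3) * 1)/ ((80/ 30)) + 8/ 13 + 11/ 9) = -594123813 * sqrt(322)/ 99484 - 430/ 221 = -107166.62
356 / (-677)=-0.53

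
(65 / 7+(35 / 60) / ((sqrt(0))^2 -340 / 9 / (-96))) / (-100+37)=-6407 / 37485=-0.17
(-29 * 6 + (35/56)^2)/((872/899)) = -9988789/55808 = -178.98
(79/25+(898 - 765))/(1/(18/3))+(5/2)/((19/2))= 388181/475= 817.22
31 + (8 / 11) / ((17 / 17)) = 349 / 11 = 31.73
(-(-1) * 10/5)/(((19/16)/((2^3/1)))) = 256/19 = 13.47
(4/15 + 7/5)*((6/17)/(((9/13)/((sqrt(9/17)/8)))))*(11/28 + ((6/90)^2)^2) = 25051*sqrt(17)/3402000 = 0.03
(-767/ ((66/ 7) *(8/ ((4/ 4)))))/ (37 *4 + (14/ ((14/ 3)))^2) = -5369/ 82896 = -0.06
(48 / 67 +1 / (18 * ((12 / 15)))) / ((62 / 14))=26537 / 149544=0.18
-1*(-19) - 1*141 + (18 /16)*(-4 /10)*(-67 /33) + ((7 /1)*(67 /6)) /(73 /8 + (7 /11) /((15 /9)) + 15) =-839045411 /7116780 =-117.90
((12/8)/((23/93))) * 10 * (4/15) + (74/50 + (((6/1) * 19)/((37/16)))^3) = 3489846607403/29125475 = 119821.11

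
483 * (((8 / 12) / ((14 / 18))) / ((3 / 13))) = 1794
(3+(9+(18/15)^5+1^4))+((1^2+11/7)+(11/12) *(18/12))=3401081/175000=19.43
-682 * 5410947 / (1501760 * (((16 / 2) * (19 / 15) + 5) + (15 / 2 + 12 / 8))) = -5535398781 / 54363712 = -101.82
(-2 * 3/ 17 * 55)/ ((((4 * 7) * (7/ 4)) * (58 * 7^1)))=-165/ 169099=-0.00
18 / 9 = 2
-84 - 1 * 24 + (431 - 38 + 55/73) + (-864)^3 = -47082974852/73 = -644972258.25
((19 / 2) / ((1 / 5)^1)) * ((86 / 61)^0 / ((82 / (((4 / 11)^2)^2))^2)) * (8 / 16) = 389120 / 360337278961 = 0.00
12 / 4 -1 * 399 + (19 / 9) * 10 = -3374 / 9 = -374.89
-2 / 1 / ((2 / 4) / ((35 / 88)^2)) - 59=-59.63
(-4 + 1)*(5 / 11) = -15 / 11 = -1.36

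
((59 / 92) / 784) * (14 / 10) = 59 / 51520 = 0.00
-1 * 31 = -31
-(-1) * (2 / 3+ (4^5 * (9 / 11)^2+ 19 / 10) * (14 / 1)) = 17467729 / 1815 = 9624.09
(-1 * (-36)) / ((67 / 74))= 2664 / 67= 39.76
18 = 18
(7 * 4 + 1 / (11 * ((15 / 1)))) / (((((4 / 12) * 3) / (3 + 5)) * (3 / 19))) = 702392 / 495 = 1418.97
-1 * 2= -2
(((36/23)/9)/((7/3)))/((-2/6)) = -36/161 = -0.22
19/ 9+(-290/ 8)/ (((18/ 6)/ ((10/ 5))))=-397/ 18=-22.06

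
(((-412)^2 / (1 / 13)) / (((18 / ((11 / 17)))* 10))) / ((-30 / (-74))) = 224528876 / 11475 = 19566.79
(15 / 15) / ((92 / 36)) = 9 / 23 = 0.39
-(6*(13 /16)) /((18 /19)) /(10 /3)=-247 /160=-1.54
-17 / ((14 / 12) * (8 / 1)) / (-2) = 51 / 56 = 0.91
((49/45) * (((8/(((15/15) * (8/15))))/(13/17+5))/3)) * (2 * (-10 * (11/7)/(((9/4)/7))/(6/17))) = -63580/243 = -261.65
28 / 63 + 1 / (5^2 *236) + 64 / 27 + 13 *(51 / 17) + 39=12873827 / 159300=80.81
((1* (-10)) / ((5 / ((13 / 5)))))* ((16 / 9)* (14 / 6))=-2912 / 135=-21.57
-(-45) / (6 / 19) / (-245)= -57 / 98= -0.58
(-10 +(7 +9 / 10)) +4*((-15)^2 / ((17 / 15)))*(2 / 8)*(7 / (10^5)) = -28371 / 13600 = -2.09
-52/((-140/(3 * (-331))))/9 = -4303/105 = -40.98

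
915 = 915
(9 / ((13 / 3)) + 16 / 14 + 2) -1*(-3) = 748 / 91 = 8.22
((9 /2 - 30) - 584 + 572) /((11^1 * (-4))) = 75 /88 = 0.85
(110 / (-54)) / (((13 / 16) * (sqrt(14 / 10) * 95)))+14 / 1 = 14 - 176 * sqrt(35) / 46683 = 13.98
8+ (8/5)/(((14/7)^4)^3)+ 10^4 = 10008.00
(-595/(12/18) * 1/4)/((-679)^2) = -255/526904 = -0.00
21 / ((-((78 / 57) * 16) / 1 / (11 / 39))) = -1463 / 5408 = -0.27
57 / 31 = 1.84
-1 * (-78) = 78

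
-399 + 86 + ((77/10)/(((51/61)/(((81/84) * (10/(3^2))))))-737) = -70729/68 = -1040.13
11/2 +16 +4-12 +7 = 41/2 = 20.50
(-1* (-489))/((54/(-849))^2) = 13054507/108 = 120875.06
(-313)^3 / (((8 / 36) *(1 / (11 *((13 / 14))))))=-39464950239 / 28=-1409462508.54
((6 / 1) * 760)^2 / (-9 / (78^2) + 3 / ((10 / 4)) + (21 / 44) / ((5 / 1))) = 77310604800 / 4811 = 16069549.95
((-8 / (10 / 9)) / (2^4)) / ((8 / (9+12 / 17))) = -297 / 544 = -0.55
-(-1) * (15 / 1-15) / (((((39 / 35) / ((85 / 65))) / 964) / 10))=0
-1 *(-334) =334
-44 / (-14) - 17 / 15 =211 / 105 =2.01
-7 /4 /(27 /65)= -455 /108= -4.21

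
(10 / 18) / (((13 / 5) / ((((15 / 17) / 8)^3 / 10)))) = 1875 / 65401856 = 0.00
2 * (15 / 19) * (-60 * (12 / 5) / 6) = -720 / 19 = -37.89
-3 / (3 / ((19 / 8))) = -19 / 8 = -2.38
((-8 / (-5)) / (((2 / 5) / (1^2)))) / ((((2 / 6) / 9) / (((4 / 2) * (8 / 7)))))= 1728 / 7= 246.86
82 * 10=820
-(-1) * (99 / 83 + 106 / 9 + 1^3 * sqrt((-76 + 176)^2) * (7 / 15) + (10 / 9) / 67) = 2985613 / 50049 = 59.65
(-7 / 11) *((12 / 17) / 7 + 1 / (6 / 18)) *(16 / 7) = -5904 / 1309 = -4.51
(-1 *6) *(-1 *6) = 36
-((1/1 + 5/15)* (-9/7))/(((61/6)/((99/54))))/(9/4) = 176/1281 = 0.14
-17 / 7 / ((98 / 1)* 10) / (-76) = 17 / 521360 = 0.00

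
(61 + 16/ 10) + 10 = 363/ 5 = 72.60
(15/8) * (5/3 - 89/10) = -217/16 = -13.56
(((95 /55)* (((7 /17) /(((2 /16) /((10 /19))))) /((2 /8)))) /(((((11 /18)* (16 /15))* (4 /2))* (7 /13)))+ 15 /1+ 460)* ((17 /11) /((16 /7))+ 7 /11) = 21255675 /32912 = 645.83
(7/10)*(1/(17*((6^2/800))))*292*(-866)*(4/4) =-35402080/153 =-231386.14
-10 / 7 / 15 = -2 / 21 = -0.10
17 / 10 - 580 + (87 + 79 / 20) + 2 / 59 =-575033 / 1180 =-487.32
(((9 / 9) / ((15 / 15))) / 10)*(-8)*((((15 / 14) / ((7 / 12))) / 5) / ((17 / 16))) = -1152 / 4165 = -0.28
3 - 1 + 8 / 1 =10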